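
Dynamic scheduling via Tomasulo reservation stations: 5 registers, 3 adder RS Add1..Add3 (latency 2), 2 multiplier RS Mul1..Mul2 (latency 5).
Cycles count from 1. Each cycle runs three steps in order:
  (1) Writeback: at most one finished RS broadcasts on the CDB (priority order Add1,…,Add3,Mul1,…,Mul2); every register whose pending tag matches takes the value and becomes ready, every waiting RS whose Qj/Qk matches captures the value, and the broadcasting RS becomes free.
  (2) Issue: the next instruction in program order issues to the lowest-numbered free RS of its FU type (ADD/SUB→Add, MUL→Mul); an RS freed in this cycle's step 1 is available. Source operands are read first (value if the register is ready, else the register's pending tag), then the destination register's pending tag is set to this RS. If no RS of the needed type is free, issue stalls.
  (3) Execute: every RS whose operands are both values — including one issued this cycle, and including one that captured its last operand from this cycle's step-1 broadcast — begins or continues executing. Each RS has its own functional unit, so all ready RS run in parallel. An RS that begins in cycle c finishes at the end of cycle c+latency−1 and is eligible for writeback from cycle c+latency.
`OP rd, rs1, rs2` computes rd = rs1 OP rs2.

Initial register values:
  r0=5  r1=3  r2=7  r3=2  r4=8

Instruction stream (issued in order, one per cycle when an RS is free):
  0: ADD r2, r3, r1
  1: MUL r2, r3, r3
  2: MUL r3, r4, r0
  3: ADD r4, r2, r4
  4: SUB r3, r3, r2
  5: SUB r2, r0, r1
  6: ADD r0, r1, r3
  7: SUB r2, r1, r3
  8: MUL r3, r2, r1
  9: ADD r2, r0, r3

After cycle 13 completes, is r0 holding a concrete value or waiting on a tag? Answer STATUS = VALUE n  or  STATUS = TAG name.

STATUS = TAG Add3

  c1: issue ADD r2<-Add1  regs: r0:5,r1:3,r2:Add1,r3:2,r4:8
  c2: issue MUL r2<-Mul1  regs: r0:5,r1:3,r2:Mul1,r3:2,r4:8
  c3: CDB Add1=5; issue MUL r3<-Mul2  regs: r0:5,r1:3,r2:Mul1,r3:Mul2,r4:8
  c4: issue ADD r4<-Add1  regs: r0:5,r1:3,r2:Mul1,r3:Mul2,r4:Add1
  c5: issue SUB r3<-Add2  regs: r0:5,r1:3,r2:Mul1,r3:Add2,r4:Add1
  c6: issue SUB r2<-Add3  regs: r0:5,r1:3,r2:Add3,r3:Add2,r4:Add1
  c7: CDB Mul1=4; stall  regs: r0:5,r1:3,r2:Add3,r3:Add2,r4:Add1
  c8: CDB Add3=2; issue ADD r0<-Add3  regs: r0:Add3,r1:3,r2:2,r3:Add2,r4:Add1
  c9: CDB Add1=12; issue SUB r2<-Add1  regs: r0:Add3,r1:3,r2:Add1,r3:Add2,r4:12
  c10: CDB Mul2=40; issue MUL r3<-Mul1  regs: r0:Add3,r1:3,r2:Add1,r3:Mul1,r4:12
  c11: stall  regs: r0:Add3,r1:3,r2:Add1,r3:Mul1,r4:12
  c12: CDB Add2=36; issue ADD r2<-Add2  regs: r0:Add3,r1:3,r2:Add2,r3:Mul1,r4:12
  c13: -  regs: r0:Add3,r1:3,r2:Add2,r3:Mul1,r4:12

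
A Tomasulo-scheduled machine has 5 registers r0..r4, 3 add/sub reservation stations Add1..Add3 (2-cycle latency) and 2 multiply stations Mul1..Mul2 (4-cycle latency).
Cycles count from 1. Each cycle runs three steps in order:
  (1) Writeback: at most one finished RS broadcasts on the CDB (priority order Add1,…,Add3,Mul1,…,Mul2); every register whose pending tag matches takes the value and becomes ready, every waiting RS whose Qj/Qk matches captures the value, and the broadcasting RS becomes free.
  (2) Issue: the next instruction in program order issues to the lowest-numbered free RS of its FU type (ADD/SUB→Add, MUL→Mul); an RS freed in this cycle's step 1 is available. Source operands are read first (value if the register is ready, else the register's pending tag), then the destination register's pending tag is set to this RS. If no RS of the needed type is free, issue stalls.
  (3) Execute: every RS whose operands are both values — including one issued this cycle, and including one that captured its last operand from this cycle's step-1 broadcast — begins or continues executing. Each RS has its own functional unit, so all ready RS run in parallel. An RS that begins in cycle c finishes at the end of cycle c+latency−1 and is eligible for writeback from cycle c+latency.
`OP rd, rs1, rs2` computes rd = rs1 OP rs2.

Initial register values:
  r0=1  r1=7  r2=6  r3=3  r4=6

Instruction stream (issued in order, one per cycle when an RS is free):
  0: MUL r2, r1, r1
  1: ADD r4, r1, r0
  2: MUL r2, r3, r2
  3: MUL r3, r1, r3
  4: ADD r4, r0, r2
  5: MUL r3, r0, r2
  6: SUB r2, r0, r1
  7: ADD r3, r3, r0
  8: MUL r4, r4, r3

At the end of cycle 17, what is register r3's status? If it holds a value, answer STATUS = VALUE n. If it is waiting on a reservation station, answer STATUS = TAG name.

STATUS = VALUE 148

c1: issue MUL r2<-Mul1 | r0:1,r1:7,r2:Mul1,r3:3,r4:6
c2: issue ADD r4<-Add1 | r0:1,r1:7,r2:Mul1,r3:3,r4:Add1
c3: issue MUL r2<-Mul2 | r0:1,r1:7,r2:Mul2,r3:3,r4:Add1
c4: CDB Add1=8; stall | r0:1,r1:7,r2:Mul2,r3:3,r4:8
c5: CDB Mul1=49; issue MUL r3<-Mul1 | r0:1,r1:7,r2:Mul2,r3:Mul1,r4:8
c6: issue ADD r4<-Add1 | r0:1,r1:7,r2:Mul2,r3:Mul1,r4:Add1
c7: stall | r0:1,r1:7,r2:Mul2,r3:Mul1,r4:Add1
c8: stall | r0:1,r1:7,r2:Mul2,r3:Mul1,r4:Add1
c9: CDB Mul1=21; issue MUL r3<-Mul1 | r0:1,r1:7,r2:Mul2,r3:Mul1,r4:Add1
c10: CDB Mul2=147; issue SUB r2<-Add2 | r0:1,r1:7,r2:Add2,r3:Mul1,r4:Add1
c11: issue ADD r3<-Add3 | r0:1,r1:7,r2:Add2,r3:Add3,r4:Add1
c12: CDB Add1=148; issue MUL r4<-Mul2 | r0:1,r1:7,r2:Add2,r3:Add3,r4:Mul2
c13: CDB Add2=-6 | r0:1,r1:7,r2:-6,r3:Add3,r4:Mul2
c14: CDB Mul1=147 | r0:1,r1:7,r2:-6,r3:Add3,r4:Mul2
c15: - | r0:1,r1:7,r2:-6,r3:Add3,r4:Mul2
c16: CDB Add3=148 | r0:1,r1:7,r2:-6,r3:148,r4:Mul2
c17: - | r0:1,r1:7,r2:-6,r3:148,r4:Mul2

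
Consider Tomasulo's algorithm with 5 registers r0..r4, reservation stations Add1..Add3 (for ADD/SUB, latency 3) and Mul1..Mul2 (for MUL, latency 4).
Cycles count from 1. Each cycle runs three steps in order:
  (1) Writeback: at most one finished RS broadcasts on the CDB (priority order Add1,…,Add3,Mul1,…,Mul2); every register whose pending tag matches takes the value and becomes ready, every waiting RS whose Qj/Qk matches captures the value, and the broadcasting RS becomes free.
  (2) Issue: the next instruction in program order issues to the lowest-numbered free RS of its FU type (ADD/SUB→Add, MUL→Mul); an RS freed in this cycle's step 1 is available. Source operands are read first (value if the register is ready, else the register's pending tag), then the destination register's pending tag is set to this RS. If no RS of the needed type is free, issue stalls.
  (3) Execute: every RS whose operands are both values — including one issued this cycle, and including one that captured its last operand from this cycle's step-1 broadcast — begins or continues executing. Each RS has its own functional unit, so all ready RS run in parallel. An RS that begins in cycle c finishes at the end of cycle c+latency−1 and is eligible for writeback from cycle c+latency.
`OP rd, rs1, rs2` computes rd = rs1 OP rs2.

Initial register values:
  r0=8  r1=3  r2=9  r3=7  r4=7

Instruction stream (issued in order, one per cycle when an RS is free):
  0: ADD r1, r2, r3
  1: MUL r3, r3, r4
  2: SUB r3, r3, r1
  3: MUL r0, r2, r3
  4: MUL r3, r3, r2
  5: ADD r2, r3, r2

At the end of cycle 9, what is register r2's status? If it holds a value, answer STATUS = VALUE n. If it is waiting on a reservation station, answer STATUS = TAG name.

c1: issue ADD r1<-Add1 | r0:8,r1:Add1,r2:9,r3:7,r4:7
c2: issue MUL r3<-Mul1 | r0:8,r1:Add1,r2:9,r3:Mul1,r4:7
c3: issue SUB r3<-Add2 | r0:8,r1:Add1,r2:9,r3:Add2,r4:7
c4: CDB Add1=16; issue MUL r0<-Mul2 | r0:Mul2,r1:16,r2:9,r3:Add2,r4:7
c5: stall | r0:Mul2,r1:16,r2:9,r3:Add2,r4:7
c6: CDB Mul1=49; issue MUL r3<-Mul1 | r0:Mul2,r1:16,r2:9,r3:Mul1,r4:7
c7: issue ADD r2<-Add1 | r0:Mul2,r1:16,r2:Add1,r3:Mul1,r4:7
c8: - | r0:Mul2,r1:16,r2:Add1,r3:Mul1,r4:7
c9: CDB Add2=33 | r0:Mul2,r1:16,r2:Add1,r3:Mul1,r4:7

STATUS = TAG Add1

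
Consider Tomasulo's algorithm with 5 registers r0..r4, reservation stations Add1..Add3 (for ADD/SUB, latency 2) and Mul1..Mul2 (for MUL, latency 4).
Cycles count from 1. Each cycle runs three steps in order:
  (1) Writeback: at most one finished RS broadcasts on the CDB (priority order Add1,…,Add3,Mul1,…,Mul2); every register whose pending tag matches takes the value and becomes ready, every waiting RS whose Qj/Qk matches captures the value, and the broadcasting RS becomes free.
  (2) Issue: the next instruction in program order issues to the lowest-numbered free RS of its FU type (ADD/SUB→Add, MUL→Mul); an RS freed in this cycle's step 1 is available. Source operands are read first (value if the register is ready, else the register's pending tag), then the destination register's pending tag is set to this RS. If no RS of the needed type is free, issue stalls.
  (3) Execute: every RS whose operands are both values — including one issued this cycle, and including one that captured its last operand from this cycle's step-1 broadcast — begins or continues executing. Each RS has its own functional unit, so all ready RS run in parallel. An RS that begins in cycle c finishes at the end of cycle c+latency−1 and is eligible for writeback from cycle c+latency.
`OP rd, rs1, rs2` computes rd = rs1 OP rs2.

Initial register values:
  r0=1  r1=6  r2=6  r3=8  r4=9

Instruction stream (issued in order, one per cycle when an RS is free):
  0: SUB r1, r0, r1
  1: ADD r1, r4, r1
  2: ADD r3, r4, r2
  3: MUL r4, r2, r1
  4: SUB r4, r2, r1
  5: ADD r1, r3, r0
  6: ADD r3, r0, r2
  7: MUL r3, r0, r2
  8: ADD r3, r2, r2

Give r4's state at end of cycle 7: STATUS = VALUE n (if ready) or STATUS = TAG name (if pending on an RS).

  c1: issue SUB r1<-Add1  regs: r0:1,r1:Add1,r2:6,r3:8,r4:9
  c2: issue ADD r1<-Add2  regs: r0:1,r1:Add2,r2:6,r3:8,r4:9
  c3: CDB Add1=-5; issue ADD r3<-Add1  regs: r0:1,r1:Add2,r2:6,r3:Add1,r4:9
  c4: issue MUL r4<-Mul1  regs: r0:1,r1:Add2,r2:6,r3:Add1,r4:Mul1
  c5: CDB Add1=15; issue SUB r4<-Add1  regs: r0:1,r1:Add2,r2:6,r3:15,r4:Add1
  c6: CDB Add2=4; issue ADD r1<-Add2  regs: r0:1,r1:Add2,r2:6,r3:15,r4:Add1
  c7: issue ADD r3<-Add3  regs: r0:1,r1:Add2,r2:6,r3:Add3,r4:Add1

STATUS = TAG Add1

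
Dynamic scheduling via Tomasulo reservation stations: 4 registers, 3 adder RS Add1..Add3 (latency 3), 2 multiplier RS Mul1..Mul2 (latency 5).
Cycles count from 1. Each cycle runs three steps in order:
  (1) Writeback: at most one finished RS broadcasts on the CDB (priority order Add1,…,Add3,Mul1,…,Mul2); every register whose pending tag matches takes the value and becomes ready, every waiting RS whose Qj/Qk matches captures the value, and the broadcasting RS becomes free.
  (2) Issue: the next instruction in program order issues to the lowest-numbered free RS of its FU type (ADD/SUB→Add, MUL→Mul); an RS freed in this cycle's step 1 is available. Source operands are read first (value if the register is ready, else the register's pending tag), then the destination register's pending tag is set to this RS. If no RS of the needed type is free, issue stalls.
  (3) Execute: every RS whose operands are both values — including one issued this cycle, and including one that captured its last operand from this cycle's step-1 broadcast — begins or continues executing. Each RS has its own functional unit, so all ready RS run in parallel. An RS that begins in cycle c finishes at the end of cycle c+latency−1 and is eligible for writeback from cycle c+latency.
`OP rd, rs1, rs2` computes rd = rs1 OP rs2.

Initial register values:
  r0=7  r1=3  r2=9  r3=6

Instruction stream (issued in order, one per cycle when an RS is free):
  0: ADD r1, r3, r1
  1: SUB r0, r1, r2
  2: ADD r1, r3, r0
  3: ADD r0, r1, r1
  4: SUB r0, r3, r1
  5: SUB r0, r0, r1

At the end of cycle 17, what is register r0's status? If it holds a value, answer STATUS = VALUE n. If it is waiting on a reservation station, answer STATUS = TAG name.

cycle 1: issue ADD r1<-Add1 // r0:7,r1:Add1,r2:9,r3:6
cycle 2: issue SUB r0<-Add2 // r0:Add2,r1:Add1,r2:9,r3:6
cycle 3: issue ADD r1<-Add3 // r0:Add2,r1:Add3,r2:9,r3:6
cycle 4: CDB Add1=9; issue ADD r0<-Add1 // r0:Add1,r1:Add3,r2:9,r3:6
cycle 5: stall // r0:Add1,r1:Add3,r2:9,r3:6
cycle 6: stall // r0:Add1,r1:Add3,r2:9,r3:6
cycle 7: CDB Add2=0; issue SUB r0<-Add2 // r0:Add2,r1:Add3,r2:9,r3:6
cycle 8: stall // r0:Add2,r1:Add3,r2:9,r3:6
cycle 9: stall // r0:Add2,r1:Add3,r2:9,r3:6
cycle 10: CDB Add3=6; issue SUB r0<-Add3 // r0:Add3,r1:6,r2:9,r3:6
cycle 11: - // r0:Add3,r1:6,r2:9,r3:6
cycle 12: - // r0:Add3,r1:6,r2:9,r3:6
cycle 13: CDB Add1=12 // r0:Add3,r1:6,r2:9,r3:6
cycle 14: CDB Add2=0 // r0:Add3,r1:6,r2:9,r3:6
cycle 15: - // r0:Add3,r1:6,r2:9,r3:6
cycle 16: - // r0:Add3,r1:6,r2:9,r3:6
cycle 17: CDB Add3=-6 // r0:-6,r1:6,r2:9,r3:6

STATUS = VALUE -6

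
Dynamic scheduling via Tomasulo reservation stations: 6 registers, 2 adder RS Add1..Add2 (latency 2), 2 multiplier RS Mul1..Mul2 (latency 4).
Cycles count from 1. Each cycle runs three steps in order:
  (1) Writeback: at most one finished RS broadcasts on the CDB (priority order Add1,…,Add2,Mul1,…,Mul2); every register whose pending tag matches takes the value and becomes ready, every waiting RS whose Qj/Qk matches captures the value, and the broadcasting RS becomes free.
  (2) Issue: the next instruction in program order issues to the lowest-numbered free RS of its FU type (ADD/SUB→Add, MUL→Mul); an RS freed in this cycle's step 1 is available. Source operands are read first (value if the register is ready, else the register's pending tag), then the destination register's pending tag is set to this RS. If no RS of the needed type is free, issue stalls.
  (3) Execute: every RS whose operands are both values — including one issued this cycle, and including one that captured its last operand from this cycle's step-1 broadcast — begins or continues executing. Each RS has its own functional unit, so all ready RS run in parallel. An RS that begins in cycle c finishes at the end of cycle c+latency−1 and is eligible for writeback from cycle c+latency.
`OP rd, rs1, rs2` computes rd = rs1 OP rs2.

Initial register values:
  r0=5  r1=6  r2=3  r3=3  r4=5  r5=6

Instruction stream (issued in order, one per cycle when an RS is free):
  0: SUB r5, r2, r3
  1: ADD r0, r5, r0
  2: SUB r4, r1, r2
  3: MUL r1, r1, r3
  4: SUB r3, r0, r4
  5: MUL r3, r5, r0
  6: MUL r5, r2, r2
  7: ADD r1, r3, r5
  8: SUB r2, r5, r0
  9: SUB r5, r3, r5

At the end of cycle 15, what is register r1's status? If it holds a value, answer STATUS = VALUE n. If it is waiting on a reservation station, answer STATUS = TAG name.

cycle 1: issue SUB r5<-Add1 // r0:5,r1:6,r2:3,r3:3,r4:5,r5:Add1
cycle 2: issue ADD r0<-Add2 // r0:Add2,r1:6,r2:3,r3:3,r4:5,r5:Add1
cycle 3: CDB Add1=0; issue SUB r4<-Add1 // r0:Add2,r1:6,r2:3,r3:3,r4:Add1,r5:0
cycle 4: issue MUL r1<-Mul1 // r0:Add2,r1:Mul1,r2:3,r3:3,r4:Add1,r5:0
cycle 5: CDB Add1=3; issue SUB r3<-Add1 // r0:Add2,r1:Mul1,r2:3,r3:Add1,r4:3,r5:0
cycle 6: CDB Add2=5; issue MUL r3<-Mul2 // r0:5,r1:Mul1,r2:3,r3:Mul2,r4:3,r5:0
cycle 7: stall // r0:5,r1:Mul1,r2:3,r3:Mul2,r4:3,r5:0
cycle 8: CDB Add1=2; stall // r0:5,r1:Mul1,r2:3,r3:Mul2,r4:3,r5:0
cycle 9: CDB Mul1=18; issue MUL r5<-Mul1 // r0:5,r1:18,r2:3,r3:Mul2,r4:3,r5:Mul1
cycle 10: CDB Mul2=0; issue ADD r1<-Add1 // r0:5,r1:Add1,r2:3,r3:0,r4:3,r5:Mul1
cycle 11: issue SUB r2<-Add2 // r0:5,r1:Add1,r2:Add2,r3:0,r4:3,r5:Mul1
cycle 12: stall // r0:5,r1:Add1,r2:Add2,r3:0,r4:3,r5:Mul1
cycle 13: CDB Mul1=9; stall // r0:5,r1:Add1,r2:Add2,r3:0,r4:3,r5:9
cycle 14: stall // r0:5,r1:Add1,r2:Add2,r3:0,r4:3,r5:9
cycle 15: CDB Add1=9; issue SUB r5<-Add1 // r0:5,r1:9,r2:Add2,r3:0,r4:3,r5:Add1

STATUS = VALUE 9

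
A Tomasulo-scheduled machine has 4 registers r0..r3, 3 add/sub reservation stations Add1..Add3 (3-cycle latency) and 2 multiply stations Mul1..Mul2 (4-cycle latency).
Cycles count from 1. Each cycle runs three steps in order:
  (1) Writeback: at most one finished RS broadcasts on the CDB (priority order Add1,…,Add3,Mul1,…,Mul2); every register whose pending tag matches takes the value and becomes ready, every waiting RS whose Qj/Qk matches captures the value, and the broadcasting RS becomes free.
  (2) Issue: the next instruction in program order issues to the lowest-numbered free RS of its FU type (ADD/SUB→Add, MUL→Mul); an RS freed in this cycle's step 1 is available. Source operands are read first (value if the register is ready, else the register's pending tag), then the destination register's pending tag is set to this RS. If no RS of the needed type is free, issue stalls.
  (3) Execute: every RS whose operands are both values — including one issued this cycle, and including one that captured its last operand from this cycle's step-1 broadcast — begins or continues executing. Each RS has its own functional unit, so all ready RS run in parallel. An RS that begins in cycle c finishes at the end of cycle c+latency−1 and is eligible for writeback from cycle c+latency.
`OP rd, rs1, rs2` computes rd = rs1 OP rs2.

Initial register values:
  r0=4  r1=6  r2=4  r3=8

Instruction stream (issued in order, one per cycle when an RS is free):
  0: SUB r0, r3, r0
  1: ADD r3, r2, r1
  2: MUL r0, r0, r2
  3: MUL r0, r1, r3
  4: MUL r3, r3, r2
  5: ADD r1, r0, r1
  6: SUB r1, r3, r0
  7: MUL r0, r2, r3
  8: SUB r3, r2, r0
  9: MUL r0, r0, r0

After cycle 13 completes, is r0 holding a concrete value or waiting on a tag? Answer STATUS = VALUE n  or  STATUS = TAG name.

c1: issue SUB r0<-Add1 | r0:Add1,r1:6,r2:4,r3:8
c2: issue ADD r3<-Add2 | r0:Add1,r1:6,r2:4,r3:Add2
c3: issue MUL r0<-Mul1 | r0:Mul1,r1:6,r2:4,r3:Add2
c4: CDB Add1=4; issue MUL r0<-Mul2 | r0:Mul2,r1:6,r2:4,r3:Add2
c5: CDB Add2=10; stall | r0:Mul2,r1:6,r2:4,r3:10
c6: stall | r0:Mul2,r1:6,r2:4,r3:10
c7: stall | r0:Mul2,r1:6,r2:4,r3:10
c8: CDB Mul1=16; issue MUL r3<-Mul1 | r0:Mul2,r1:6,r2:4,r3:Mul1
c9: CDB Mul2=60; issue ADD r1<-Add1 | r0:60,r1:Add1,r2:4,r3:Mul1
c10: issue SUB r1<-Add2 | r0:60,r1:Add2,r2:4,r3:Mul1
c11: issue MUL r0<-Mul2 | r0:Mul2,r1:Add2,r2:4,r3:Mul1
c12: CDB Add1=66; issue SUB r3<-Add1 | r0:Mul2,r1:Add2,r2:4,r3:Add1
c13: CDB Mul1=40; issue MUL r0<-Mul1 | r0:Mul1,r1:Add2,r2:4,r3:Add1

STATUS = TAG Mul1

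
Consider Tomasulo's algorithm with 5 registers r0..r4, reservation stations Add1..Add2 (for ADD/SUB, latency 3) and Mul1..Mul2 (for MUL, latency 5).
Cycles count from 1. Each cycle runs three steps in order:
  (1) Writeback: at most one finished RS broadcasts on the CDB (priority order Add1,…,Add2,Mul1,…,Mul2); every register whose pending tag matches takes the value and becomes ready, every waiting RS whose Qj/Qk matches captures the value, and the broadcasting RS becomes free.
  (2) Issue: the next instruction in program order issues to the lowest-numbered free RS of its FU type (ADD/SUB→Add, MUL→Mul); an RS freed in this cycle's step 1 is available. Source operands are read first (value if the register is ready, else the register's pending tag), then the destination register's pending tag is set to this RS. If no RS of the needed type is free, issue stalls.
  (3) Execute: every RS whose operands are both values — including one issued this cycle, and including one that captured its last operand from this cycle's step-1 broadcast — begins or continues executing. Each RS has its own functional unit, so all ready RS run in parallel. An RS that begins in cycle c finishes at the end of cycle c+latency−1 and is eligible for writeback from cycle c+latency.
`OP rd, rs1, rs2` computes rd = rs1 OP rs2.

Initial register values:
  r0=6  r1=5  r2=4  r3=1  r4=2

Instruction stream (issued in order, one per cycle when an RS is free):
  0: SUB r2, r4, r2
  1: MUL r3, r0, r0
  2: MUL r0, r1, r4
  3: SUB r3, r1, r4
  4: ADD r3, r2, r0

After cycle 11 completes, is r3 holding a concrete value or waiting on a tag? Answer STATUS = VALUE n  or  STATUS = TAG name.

c1: issue SUB r2<-Add1 | r0:6,r1:5,r2:Add1,r3:1,r4:2
c2: issue MUL r3<-Mul1 | r0:6,r1:5,r2:Add1,r3:Mul1,r4:2
c3: issue MUL r0<-Mul2 | r0:Mul2,r1:5,r2:Add1,r3:Mul1,r4:2
c4: CDB Add1=-2; issue SUB r3<-Add1 | r0:Mul2,r1:5,r2:-2,r3:Add1,r4:2
c5: issue ADD r3<-Add2 | r0:Mul2,r1:5,r2:-2,r3:Add2,r4:2
c6: - | r0:Mul2,r1:5,r2:-2,r3:Add2,r4:2
c7: CDB Add1=3 | r0:Mul2,r1:5,r2:-2,r3:Add2,r4:2
c8: CDB Mul1=36 | r0:Mul2,r1:5,r2:-2,r3:Add2,r4:2
c9: CDB Mul2=10 | r0:10,r1:5,r2:-2,r3:Add2,r4:2
c10: - | r0:10,r1:5,r2:-2,r3:Add2,r4:2
c11: - | r0:10,r1:5,r2:-2,r3:Add2,r4:2

STATUS = TAG Add2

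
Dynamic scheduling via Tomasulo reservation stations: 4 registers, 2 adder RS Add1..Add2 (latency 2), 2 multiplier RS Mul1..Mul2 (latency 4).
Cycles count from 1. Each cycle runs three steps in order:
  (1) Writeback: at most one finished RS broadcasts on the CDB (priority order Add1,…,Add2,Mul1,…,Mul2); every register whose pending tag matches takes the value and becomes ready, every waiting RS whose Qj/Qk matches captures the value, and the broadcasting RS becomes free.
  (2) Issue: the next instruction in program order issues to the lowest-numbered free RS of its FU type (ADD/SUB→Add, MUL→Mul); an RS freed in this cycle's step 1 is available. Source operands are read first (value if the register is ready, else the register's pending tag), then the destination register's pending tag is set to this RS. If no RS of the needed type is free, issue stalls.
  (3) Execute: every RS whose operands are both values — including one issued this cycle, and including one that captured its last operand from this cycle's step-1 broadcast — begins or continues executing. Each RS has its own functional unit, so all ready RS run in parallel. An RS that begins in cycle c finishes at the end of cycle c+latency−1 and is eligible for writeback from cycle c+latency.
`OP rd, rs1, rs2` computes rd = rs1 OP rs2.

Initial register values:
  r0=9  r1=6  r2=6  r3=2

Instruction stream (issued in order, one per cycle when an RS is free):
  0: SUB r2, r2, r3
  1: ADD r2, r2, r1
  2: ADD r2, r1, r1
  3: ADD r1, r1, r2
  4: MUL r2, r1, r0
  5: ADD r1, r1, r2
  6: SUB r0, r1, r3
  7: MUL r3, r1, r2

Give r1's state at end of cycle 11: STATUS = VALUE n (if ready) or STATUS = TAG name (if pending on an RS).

c1: issue SUB r2<-Add1 | r0:9,r1:6,r2:Add1,r3:2
c2: issue ADD r2<-Add2 | r0:9,r1:6,r2:Add2,r3:2
c3: CDB Add1=4; issue ADD r2<-Add1 | r0:9,r1:6,r2:Add1,r3:2
c4: stall | r0:9,r1:6,r2:Add1,r3:2
c5: CDB Add1=12; issue ADD r1<-Add1 | r0:9,r1:Add1,r2:12,r3:2
c6: CDB Add2=10; issue MUL r2<-Mul1 | r0:9,r1:Add1,r2:Mul1,r3:2
c7: CDB Add1=18; issue ADD r1<-Add1 | r0:9,r1:Add1,r2:Mul1,r3:2
c8: issue SUB r0<-Add2 | r0:Add2,r1:Add1,r2:Mul1,r3:2
c9: issue MUL r3<-Mul2 | r0:Add2,r1:Add1,r2:Mul1,r3:Mul2
c10: - | r0:Add2,r1:Add1,r2:Mul1,r3:Mul2
c11: CDB Mul1=162 | r0:Add2,r1:Add1,r2:162,r3:Mul2

STATUS = TAG Add1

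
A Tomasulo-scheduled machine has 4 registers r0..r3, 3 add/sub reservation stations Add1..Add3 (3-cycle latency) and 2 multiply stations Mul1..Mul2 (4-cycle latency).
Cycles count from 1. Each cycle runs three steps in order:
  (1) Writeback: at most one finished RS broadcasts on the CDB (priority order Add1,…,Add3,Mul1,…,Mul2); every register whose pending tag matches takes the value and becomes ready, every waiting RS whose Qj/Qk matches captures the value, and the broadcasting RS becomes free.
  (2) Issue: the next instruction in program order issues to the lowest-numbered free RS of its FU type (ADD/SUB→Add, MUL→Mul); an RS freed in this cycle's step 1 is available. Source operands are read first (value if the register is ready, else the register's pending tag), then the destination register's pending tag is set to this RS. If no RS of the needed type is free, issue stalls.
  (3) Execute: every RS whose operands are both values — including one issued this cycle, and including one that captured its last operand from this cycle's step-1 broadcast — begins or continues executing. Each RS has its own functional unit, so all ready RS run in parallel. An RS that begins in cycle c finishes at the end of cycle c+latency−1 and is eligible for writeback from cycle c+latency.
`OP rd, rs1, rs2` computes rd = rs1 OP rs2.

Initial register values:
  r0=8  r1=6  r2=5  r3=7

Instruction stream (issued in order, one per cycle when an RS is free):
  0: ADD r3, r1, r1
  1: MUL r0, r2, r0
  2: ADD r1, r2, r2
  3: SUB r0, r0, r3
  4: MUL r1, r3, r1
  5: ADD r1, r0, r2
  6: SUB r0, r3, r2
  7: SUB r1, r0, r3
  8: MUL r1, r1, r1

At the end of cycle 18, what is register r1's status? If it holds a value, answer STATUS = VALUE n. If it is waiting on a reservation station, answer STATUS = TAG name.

STATUS = VALUE 25

c1: issue ADD r3<-Add1 | r0:8,r1:6,r2:5,r3:Add1
c2: issue MUL r0<-Mul1 | r0:Mul1,r1:6,r2:5,r3:Add1
c3: issue ADD r1<-Add2 | r0:Mul1,r1:Add2,r2:5,r3:Add1
c4: CDB Add1=12; issue SUB r0<-Add1 | r0:Add1,r1:Add2,r2:5,r3:12
c5: issue MUL r1<-Mul2 | r0:Add1,r1:Mul2,r2:5,r3:12
c6: CDB Add2=10; issue ADD r1<-Add2 | r0:Add1,r1:Add2,r2:5,r3:12
c7: CDB Mul1=40; issue SUB r0<-Add3 | r0:Add3,r1:Add2,r2:5,r3:12
c8: stall | r0:Add3,r1:Add2,r2:5,r3:12
c9: stall | r0:Add3,r1:Add2,r2:5,r3:12
c10: CDB Add1=28; issue SUB r1<-Add1 | r0:Add3,r1:Add1,r2:5,r3:12
c11: CDB Add3=7; issue MUL r1<-Mul1 | r0:7,r1:Mul1,r2:5,r3:12
c12: CDB Mul2=120 | r0:7,r1:Mul1,r2:5,r3:12
c13: CDB Add2=33 | r0:7,r1:Mul1,r2:5,r3:12
c14: CDB Add1=-5 | r0:7,r1:Mul1,r2:5,r3:12
c15: - | r0:7,r1:Mul1,r2:5,r3:12
c16: - | r0:7,r1:Mul1,r2:5,r3:12
c17: - | r0:7,r1:Mul1,r2:5,r3:12
c18: CDB Mul1=25 | r0:7,r1:25,r2:5,r3:12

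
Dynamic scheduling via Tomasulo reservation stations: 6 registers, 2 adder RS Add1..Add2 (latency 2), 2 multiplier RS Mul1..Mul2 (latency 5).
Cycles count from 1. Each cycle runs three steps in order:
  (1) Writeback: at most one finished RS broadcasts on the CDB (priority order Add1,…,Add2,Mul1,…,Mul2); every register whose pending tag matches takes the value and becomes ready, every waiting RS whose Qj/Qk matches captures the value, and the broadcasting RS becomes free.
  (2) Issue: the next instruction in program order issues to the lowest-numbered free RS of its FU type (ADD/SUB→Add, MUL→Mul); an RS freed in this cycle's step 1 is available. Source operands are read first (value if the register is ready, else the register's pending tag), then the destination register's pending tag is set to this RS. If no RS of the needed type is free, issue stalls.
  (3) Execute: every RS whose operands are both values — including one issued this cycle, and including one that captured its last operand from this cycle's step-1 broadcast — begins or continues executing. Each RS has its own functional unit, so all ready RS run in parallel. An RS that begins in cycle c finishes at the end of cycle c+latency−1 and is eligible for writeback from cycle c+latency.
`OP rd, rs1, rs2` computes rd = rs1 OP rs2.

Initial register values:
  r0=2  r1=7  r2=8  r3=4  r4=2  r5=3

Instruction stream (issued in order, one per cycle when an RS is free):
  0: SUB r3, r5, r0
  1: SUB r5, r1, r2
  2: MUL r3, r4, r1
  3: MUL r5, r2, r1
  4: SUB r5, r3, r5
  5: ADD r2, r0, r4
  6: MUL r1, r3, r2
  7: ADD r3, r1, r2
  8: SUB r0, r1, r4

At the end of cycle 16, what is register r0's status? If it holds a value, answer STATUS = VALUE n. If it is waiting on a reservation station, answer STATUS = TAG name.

cycle 1: issue SUB r3<-Add1 // r0:2,r1:7,r2:8,r3:Add1,r4:2,r5:3
cycle 2: issue SUB r5<-Add2 // r0:2,r1:7,r2:8,r3:Add1,r4:2,r5:Add2
cycle 3: CDB Add1=1; issue MUL r3<-Mul1 // r0:2,r1:7,r2:8,r3:Mul1,r4:2,r5:Add2
cycle 4: CDB Add2=-1; issue MUL r5<-Mul2 // r0:2,r1:7,r2:8,r3:Mul1,r4:2,r5:Mul2
cycle 5: issue SUB r5<-Add1 // r0:2,r1:7,r2:8,r3:Mul1,r4:2,r5:Add1
cycle 6: issue ADD r2<-Add2 // r0:2,r1:7,r2:Add2,r3:Mul1,r4:2,r5:Add1
cycle 7: stall // r0:2,r1:7,r2:Add2,r3:Mul1,r4:2,r5:Add1
cycle 8: CDB Add2=4; stall // r0:2,r1:7,r2:4,r3:Mul1,r4:2,r5:Add1
cycle 9: CDB Mul1=14; issue MUL r1<-Mul1 // r0:2,r1:Mul1,r2:4,r3:14,r4:2,r5:Add1
cycle 10: CDB Mul2=56; issue ADD r3<-Add2 // r0:2,r1:Mul1,r2:4,r3:Add2,r4:2,r5:Add1
cycle 11: stall // r0:2,r1:Mul1,r2:4,r3:Add2,r4:2,r5:Add1
cycle 12: CDB Add1=-42; issue SUB r0<-Add1 // r0:Add1,r1:Mul1,r2:4,r3:Add2,r4:2,r5:-42
cycle 13: - // r0:Add1,r1:Mul1,r2:4,r3:Add2,r4:2,r5:-42
cycle 14: CDB Mul1=56 // r0:Add1,r1:56,r2:4,r3:Add2,r4:2,r5:-42
cycle 15: - // r0:Add1,r1:56,r2:4,r3:Add2,r4:2,r5:-42
cycle 16: CDB Add1=54 // r0:54,r1:56,r2:4,r3:Add2,r4:2,r5:-42

STATUS = VALUE 54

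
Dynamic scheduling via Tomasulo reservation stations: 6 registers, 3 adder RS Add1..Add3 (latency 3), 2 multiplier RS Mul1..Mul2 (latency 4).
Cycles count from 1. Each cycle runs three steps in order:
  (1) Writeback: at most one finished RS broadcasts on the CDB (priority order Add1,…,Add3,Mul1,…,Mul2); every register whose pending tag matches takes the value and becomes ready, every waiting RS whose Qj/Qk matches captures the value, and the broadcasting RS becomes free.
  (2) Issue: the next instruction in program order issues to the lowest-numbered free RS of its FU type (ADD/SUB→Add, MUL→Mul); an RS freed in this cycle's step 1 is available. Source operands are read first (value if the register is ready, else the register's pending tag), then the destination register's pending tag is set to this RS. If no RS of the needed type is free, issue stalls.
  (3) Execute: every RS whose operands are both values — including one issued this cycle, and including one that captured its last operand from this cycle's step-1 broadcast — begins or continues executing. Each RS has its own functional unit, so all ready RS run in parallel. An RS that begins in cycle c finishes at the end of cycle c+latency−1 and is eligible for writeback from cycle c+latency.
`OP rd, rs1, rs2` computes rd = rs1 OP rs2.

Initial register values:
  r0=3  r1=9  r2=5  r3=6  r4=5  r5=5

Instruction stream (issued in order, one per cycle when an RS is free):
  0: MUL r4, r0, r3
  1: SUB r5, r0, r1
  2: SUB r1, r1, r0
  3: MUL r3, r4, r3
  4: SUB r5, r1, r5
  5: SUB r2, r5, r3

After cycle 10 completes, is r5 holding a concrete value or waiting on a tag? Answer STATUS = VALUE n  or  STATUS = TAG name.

STATUS = VALUE 12

  c1: issue MUL r4<-Mul1  regs: r0:3,r1:9,r2:5,r3:6,r4:Mul1,r5:5
  c2: issue SUB r5<-Add1  regs: r0:3,r1:9,r2:5,r3:6,r4:Mul1,r5:Add1
  c3: issue SUB r1<-Add2  regs: r0:3,r1:Add2,r2:5,r3:6,r4:Mul1,r5:Add1
  c4: issue MUL r3<-Mul2  regs: r0:3,r1:Add2,r2:5,r3:Mul2,r4:Mul1,r5:Add1
  c5: CDB Add1=-6; issue SUB r5<-Add1  regs: r0:3,r1:Add2,r2:5,r3:Mul2,r4:Mul1,r5:Add1
  c6: CDB Add2=6; issue SUB r2<-Add2  regs: r0:3,r1:6,r2:Add2,r3:Mul2,r4:Mul1,r5:Add1
  c7: CDB Mul1=18  regs: r0:3,r1:6,r2:Add2,r3:Mul2,r4:18,r5:Add1
  c8: -  regs: r0:3,r1:6,r2:Add2,r3:Mul2,r4:18,r5:Add1
  c9: CDB Add1=12  regs: r0:3,r1:6,r2:Add2,r3:Mul2,r4:18,r5:12
  c10: -  regs: r0:3,r1:6,r2:Add2,r3:Mul2,r4:18,r5:12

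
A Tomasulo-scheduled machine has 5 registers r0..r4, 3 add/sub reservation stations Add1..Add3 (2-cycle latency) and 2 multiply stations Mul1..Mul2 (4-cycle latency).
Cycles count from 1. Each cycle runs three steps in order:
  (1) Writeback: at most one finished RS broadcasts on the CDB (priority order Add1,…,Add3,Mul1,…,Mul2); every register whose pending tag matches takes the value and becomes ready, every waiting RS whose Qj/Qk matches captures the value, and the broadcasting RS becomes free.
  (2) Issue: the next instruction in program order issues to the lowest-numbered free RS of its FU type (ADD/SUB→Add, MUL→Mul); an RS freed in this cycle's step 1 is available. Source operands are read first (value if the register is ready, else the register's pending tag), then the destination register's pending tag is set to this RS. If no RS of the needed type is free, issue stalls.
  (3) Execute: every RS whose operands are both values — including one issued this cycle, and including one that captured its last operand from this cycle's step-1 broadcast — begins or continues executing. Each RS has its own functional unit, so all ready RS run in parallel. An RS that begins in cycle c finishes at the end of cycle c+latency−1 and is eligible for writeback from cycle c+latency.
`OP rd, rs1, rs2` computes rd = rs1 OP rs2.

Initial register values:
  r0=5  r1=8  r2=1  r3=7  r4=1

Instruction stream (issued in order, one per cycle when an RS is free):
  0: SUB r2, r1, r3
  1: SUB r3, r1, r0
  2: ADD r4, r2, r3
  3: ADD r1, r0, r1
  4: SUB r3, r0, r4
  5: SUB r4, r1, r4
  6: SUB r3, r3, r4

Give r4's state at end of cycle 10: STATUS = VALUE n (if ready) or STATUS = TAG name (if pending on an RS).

STATUS = VALUE 9

  c1: issue SUB r2<-Add1  regs: r0:5,r1:8,r2:Add1,r3:7,r4:1
  c2: issue SUB r3<-Add2  regs: r0:5,r1:8,r2:Add1,r3:Add2,r4:1
  c3: CDB Add1=1; issue ADD r4<-Add1  regs: r0:5,r1:8,r2:1,r3:Add2,r4:Add1
  c4: CDB Add2=3; issue ADD r1<-Add2  regs: r0:5,r1:Add2,r2:1,r3:3,r4:Add1
  c5: issue SUB r3<-Add3  regs: r0:5,r1:Add2,r2:1,r3:Add3,r4:Add1
  c6: CDB Add1=4; issue SUB r4<-Add1  regs: r0:5,r1:Add2,r2:1,r3:Add3,r4:Add1
  c7: CDB Add2=13; issue SUB r3<-Add2  regs: r0:5,r1:13,r2:1,r3:Add2,r4:Add1
  c8: CDB Add3=1  regs: r0:5,r1:13,r2:1,r3:Add2,r4:Add1
  c9: CDB Add1=9  regs: r0:5,r1:13,r2:1,r3:Add2,r4:9
  c10: -  regs: r0:5,r1:13,r2:1,r3:Add2,r4:9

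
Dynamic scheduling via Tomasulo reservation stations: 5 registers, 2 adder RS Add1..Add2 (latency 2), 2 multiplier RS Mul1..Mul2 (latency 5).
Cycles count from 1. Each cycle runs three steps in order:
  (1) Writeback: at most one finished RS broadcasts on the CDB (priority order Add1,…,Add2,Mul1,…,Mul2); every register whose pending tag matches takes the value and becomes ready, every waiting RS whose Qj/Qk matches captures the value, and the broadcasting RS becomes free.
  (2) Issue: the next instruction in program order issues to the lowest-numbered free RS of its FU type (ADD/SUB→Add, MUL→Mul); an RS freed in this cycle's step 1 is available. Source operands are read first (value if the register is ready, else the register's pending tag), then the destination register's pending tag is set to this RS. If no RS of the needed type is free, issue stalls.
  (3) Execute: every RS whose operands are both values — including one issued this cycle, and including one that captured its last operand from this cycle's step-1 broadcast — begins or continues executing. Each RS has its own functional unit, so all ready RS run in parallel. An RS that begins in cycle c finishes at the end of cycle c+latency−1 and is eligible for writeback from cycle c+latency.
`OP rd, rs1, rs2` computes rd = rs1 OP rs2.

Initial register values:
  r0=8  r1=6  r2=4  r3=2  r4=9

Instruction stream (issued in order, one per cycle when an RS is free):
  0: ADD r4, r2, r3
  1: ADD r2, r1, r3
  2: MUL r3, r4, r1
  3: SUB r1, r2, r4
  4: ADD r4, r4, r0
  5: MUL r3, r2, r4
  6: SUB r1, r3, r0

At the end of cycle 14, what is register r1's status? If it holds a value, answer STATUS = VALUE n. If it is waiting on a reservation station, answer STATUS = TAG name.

STATUS = VALUE 104

c1: issue ADD r4<-Add1 | r0:8,r1:6,r2:4,r3:2,r4:Add1
c2: issue ADD r2<-Add2 | r0:8,r1:6,r2:Add2,r3:2,r4:Add1
c3: CDB Add1=6; issue MUL r3<-Mul1 | r0:8,r1:6,r2:Add2,r3:Mul1,r4:6
c4: CDB Add2=8; issue SUB r1<-Add1 | r0:8,r1:Add1,r2:8,r3:Mul1,r4:6
c5: issue ADD r4<-Add2 | r0:8,r1:Add1,r2:8,r3:Mul1,r4:Add2
c6: CDB Add1=2; issue MUL r3<-Mul2 | r0:8,r1:2,r2:8,r3:Mul2,r4:Add2
c7: CDB Add2=14; issue SUB r1<-Add1 | r0:8,r1:Add1,r2:8,r3:Mul2,r4:14
c8: CDB Mul1=36 | r0:8,r1:Add1,r2:8,r3:Mul2,r4:14
c9: - | r0:8,r1:Add1,r2:8,r3:Mul2,r4:14
c10: - | r0:8,r1:Add1,r2:8,r3:Mul2,r4:14
c11: - | r0:8,r1:Add1,r2:8,r3:Mul2,r4:14
c12: CDB Mul2=112 | r0:8,r1:Add1,r2:8,r3:112,r4:14
c13: - | r0:8,r1:Add1,r2:8,r3:112,r4:14
c14: CDB Add1=104 | r0:8,r1:104,r2:8,r3:112,r4:14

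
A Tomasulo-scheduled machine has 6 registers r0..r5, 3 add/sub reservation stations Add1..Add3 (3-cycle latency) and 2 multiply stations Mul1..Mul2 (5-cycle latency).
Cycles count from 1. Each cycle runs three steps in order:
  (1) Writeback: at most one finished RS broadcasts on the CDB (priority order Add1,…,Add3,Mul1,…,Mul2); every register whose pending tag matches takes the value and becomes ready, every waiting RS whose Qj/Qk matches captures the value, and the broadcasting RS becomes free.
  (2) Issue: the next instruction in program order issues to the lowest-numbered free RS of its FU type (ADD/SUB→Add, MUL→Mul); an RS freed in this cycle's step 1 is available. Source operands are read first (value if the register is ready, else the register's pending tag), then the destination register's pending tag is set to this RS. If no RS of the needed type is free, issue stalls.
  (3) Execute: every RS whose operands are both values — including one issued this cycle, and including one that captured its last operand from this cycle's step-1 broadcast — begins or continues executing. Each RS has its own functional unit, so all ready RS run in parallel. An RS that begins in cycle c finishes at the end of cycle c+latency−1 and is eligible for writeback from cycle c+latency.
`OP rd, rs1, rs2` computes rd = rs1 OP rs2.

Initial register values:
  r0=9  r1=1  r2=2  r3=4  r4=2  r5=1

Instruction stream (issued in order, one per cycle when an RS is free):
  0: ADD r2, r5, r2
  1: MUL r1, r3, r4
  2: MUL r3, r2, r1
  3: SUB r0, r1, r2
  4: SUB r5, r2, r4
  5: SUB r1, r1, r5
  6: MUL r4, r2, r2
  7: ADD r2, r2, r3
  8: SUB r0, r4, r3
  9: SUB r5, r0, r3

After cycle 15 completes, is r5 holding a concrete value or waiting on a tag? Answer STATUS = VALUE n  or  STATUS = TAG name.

cycle 1: issue ADD r2<-Add1 // r0:9,r1:1,r2:Add1,r3:4,r4:2,r5:1
cycle 2: issue MUL r1<-Mul1 // r0:9,r1:Mul1,r2:Add1,r3:4,r4:2,r5:1
cycle 3: issue MUL r3<-Mul2 // r0:9,r1:Mul1,r2:Add1,r3:Mul2,r4:2,r5:1
cycle 4: CDB Add1=3; issue SUB r0<-Add1 // r0:Add1,r1:Mul1,r2:3,r3:Mul2,r4:2,r5:1
cycle 5: issue SUB r5<-Add2 // r0:Add1,r1:Mul1,r2:3,r3:Mul2,r4:2,r5:Add2
cycle 6: issue SUB r1<-Add3 // r0:Add1,r1:Add3,r2:3,r3:Mul2,r4:2,r5:Add2
cycle 7: CDB Mul1=8; issue MUL r4<-Mul1 // r0:Add1,r1:Add3,r2:3,r3:Mul2,r4:Mul1,r5:Add2
cycle 8: CDB Add2=1; issue ADD r2<-Add2 // r0:Add1,r1:Add3,r2:Add2,r3:Mul2,r4:Mul1,r5:1
cycle 9: stall // r0:Add1,r1:Add3,r2:Add2,r3:Mul2,r4:Mul1,r5:1
cycle 10: CDB Add1=5; issue SUB r0<-Add1 // r0:Add1,r1:Add3,r2:Add2,r3:Mul2,r4:Mul1,r5:1
cycle 11: CDB Add3=7; issue SUB r5<-Add3 // r0:Add1,r1:7,r2:Add2,r3:Mul2,r4:Mul1,r5:Add3
cycle 12: CDB Mul1=9 // r0:Add1,r1:7,r2:Add2,r3:Mul2,r4:9,r5:Add3
cycle 13: CDB Mul2=24 // r0:Add1,r1:7,r2:Add2,r3:24,r4:9,r5:Add3
cycle 14: - // r0:Add1,r1:7,r2:Add2,r3:24,r4:9,r5:Add3
cycle 15: - // r0:Add1,r1:7,r2:Add2,r3:24,r4:9,r5:Add3

STATUS = TAG Add3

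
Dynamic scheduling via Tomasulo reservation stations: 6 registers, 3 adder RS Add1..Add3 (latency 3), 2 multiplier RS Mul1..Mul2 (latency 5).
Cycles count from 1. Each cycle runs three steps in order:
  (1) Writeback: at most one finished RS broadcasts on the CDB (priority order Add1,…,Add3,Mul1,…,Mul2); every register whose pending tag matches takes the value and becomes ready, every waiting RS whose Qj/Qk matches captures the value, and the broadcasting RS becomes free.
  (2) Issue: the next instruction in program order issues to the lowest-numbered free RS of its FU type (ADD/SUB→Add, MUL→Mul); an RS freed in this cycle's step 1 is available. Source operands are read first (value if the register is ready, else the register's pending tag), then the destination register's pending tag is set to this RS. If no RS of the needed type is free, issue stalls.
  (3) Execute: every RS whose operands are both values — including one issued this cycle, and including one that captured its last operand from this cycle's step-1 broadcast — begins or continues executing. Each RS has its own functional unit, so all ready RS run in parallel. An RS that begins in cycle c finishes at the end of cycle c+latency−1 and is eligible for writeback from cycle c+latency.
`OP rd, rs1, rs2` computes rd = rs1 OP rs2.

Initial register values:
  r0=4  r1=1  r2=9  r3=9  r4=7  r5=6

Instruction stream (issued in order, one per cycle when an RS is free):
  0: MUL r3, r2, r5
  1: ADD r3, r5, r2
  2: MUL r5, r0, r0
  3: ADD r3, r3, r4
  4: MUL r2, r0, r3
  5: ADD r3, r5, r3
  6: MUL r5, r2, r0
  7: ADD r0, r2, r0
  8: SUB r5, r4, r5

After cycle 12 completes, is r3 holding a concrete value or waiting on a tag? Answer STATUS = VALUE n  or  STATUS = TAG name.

cycle 1: issue MUL r3<-Mul1 // r0:4,r1:1,r2:9,r3:Mul1,r4:7,r5:6
cycle 2: issue ADD r3<-Add1 // r0:4,r1:1,r2:9,r3:Add1,r4:7,r5:6
cycle 3: issue MUL r5<-Mul2 // r0:4,r1:1,r2:9,r3:Add1,r4:7,r5:Mul2
cycle 4: issue ADD r3<-Add2 // r0:4,r1:1,r2:9,r3:Add2,r4:7,r5:Mul2
cycle 5: CDB Add1=15; stall // r0:4,r1:1,r2:9,r3:Add2,r4:7,r5:Mul2
cycle 6: CDB Mul1=54; issue MUL r2<-Mul1 // r0:4,r1:1,r2:Mul1,r3:Add2,r4:7,r5:Mul2
cycle 7: issue ADD r3<-Add1 // r0:4,r1:1,r2:Mul1,r3:Add1,r4:7,r5:Mul2
cycle 8: CDB Add2=22; stall // r0:4,r1:1,r2:Mul1,r3:Add1,r4:7,r5:Mul2
cycle 9: CDB Mul2=16; issue MUL r5<-Mul2 // r0:4,r1:1,r2:Mul1,r3:Add1,r4:7,r5:Mul2
cycle 10: issue ADD r0<-Add2 // r0:Add2,r1:1,r2:Mul1,r3:Add1,r4:7,r5:Mul2
cycle 11: issue SUB r5<-Add3 // r0:Add2,r1:1,r2:Mul1,r3:Add1,r4:7,r5:Add3
cycle 12: CDB Add1=38 // r0:Add2,r1:1,r2:Mul1,r3:38,r4:7,r5:Add3

STATUS = VALUE 38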